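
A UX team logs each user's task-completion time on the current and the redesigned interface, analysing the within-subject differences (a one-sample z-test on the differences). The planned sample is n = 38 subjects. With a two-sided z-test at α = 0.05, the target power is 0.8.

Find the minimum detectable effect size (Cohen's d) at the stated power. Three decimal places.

d ≈ 0.454

Need Φ(δ − 1.960) = 0.8, so δ = 1.960 + 0.842 = 2.802.
(Lower-tail contribution to power is negligible for δ > 0.)
δ = d·√n ⇒ d = δ/√n = 2.802/√38 = 0.4545.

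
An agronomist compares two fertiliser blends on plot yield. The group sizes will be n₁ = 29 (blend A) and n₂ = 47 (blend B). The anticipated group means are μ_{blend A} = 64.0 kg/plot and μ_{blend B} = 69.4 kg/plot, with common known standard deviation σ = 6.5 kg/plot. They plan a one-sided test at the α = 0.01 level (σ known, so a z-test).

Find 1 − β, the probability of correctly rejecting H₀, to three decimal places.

Power ≈ 0.883

Standardized effect: d = |μ_{blend A} − μ_{blend B}| / σ = |64.0 − 69.4| / 6.5 = 0.8308
Noncentrality parameter: λ = d / √(1/n₁ + 1/n₂) = 0.8308 / √(1/29 + 1/47) = 3.5182
Critical value for a one-sided test at α = 0.01: z_α = 2.326.
Power = P(Z > 2.326 − λ) = Φ(1.192) = 0.8833.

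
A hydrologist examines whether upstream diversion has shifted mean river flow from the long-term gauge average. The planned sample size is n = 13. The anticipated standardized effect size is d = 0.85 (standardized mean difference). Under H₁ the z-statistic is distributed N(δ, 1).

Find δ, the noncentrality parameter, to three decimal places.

δ ≈ 3.065

The noncentrality parameter scales effect size by the design's sample-size factor: δ = d·√n = 0.85 × √13 = 3.0647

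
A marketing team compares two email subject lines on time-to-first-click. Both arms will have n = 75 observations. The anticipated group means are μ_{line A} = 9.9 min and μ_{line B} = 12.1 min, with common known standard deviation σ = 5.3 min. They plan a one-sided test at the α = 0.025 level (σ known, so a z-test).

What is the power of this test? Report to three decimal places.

Power ≈ 0.720

Standardized effect: d = |μ_{line A} − μ_{line B}| / σ = |9.9 − 12.1| / 5.3 = 0.4151
Noncentrality parameter: δ = d·√(n/2) = 0.4151 × √(75/2) = 2.5419
Critical value for a one-sided test at α = 0.025: z_α = 1.960.
Power = Φ(δ − 1.960) = Φ(0.582) = 0.7197.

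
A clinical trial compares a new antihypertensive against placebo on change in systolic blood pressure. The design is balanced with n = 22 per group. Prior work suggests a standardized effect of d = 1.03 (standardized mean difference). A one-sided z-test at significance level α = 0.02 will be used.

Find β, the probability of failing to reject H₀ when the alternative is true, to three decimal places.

β ≈ 0.087

Noncentrality parameter: δ = d·√(n/2) = 1.03 × √(22/2) = 3.4161
One-sided α = 0.02 → critical value z_{0.02} = 2.054.
Power = Φ(δ − 2.054) = Φ(1.362) = 0.9135.
Type II error: β = 1 − power = 1 − 0.9135 = 0.0865.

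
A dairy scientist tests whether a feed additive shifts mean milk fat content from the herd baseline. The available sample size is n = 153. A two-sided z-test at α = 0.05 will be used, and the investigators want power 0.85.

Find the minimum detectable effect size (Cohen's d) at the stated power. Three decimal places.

Required noncentrality: δ = z_{0.025} + z_{0.15} = 1.960 + 1.036 = 2.996.
(Lower-tail contribution to power is negligible for δ > 0.)
δ = d·√n ⇒ d = δ/√n = 2.996/√153 = 0.2422.

d ≈ 0.242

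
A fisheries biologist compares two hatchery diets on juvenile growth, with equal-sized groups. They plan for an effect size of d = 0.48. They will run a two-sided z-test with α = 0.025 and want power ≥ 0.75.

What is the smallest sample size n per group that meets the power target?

For power 0.75 need Φ(δ − z_{0.0125}) = 0.75, so δ = z_{0.0125} + z_{0.25} = 2.241 + 0.674 = 2.916.
(For δ > 0 the lower-tail rejection region contributes negligibly to power, so the one-term inversion is standard.)
δ = d·√(n/2) ⇒ n = 2(δ/d)² = 2 × (2.916 / 0.48)² = 73.81.
Rounding up, n = 74 per group.

n = 74 per group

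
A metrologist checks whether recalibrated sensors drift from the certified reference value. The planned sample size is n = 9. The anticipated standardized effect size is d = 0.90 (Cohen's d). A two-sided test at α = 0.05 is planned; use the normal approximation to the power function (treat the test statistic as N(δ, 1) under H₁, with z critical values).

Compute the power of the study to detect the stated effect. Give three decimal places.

Noncentrality parameter: δ = d·√n = 0.90 × √9 = 2.7000
Critical value for a two-sided test at α = 0.05: z_{α/2} = 1.960.
Power = Φ(δ − 1.960) + Φ(−δ − 1.960) = Φ(0.740) + Φ(-4.660) = 0.7704 + 0.0000 = 0.7704.

Power ≈ 0.770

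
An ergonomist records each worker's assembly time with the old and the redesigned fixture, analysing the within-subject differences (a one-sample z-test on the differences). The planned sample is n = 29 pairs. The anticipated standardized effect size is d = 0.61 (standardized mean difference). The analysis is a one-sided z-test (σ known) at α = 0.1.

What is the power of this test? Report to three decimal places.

Power ≈ 0.977

Noncentrality parameter: δ = d·√n = 0.61 × √29 = 3.2850
One-sided α = 0.1 → critical value z_{0.1} = 1.282.
Power = Φ(δ − 1.282) = Φ(2.003) = 0.9774.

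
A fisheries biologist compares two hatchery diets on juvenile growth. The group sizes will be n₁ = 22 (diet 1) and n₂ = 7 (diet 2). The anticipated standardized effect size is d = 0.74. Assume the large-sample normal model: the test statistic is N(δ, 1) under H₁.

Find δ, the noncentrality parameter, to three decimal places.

The noncentrality parameter scales effect size by the design's sample-size factor: δ = d / √(1/n₁ + 1/n₂) = 0.74 / √(1/22 + 1/7) = 1.7053

δ ≈ 1.705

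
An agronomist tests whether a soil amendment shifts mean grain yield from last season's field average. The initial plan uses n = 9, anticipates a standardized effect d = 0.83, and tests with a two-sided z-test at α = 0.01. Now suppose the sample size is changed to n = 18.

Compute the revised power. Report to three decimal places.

Power ≈ 0.828

With n = 18: δ = d·√n = 0.83 × √18 = 3.5214. Critical value z_{0.005} = 2.576.
Revised power = Φ(δ − 2.576) + Φ(−δ − 2.576) = Φ(0.946) + Φ(-6.097) = 0.8278 + 0.0000 = 0.8278.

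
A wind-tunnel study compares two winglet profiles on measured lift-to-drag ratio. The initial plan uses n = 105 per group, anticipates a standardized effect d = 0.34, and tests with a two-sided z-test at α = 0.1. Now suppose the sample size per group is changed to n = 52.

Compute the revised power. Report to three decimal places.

With n = 52 per group: δ = d·√(n/2) = 0.34 × √(52/2) = 1.7337. Critical value z_{0.05} = 1.645.
Revised power = Φ(δ − 1.645) + Φ(−δ − 1.645) = Φ(0.089) + Φ(-3.379) = 0.5354 + 0.0004 = 0.5357.

Power ≈ 0.536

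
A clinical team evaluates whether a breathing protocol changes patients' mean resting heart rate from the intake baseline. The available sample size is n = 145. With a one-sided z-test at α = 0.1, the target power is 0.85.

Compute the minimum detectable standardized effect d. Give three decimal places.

Need Φ(δ − 1.282) = 0.85, so δ = 1.282 + 1.036 = 2.318.
δ = d·√n ⇒ d = δ/√n = 2.318/√145 = 0.1925.

d ≈ 0.192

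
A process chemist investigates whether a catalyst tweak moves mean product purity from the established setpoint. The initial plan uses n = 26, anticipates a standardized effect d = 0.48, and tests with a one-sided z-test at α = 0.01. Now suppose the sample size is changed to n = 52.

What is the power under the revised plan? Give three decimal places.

With n = 52: δ = d·√n = 0.48 × √52 = 3.4613. Critical value z_{0.01} = 2.326.
Revised power = Φ(δ − 2.326) = Φ(1.135) = 0.8718.

Power ≈ 0.872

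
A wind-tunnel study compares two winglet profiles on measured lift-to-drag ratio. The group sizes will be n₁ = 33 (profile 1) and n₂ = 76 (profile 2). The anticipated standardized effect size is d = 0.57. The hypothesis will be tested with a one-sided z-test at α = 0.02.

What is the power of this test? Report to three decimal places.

Power ≈ 0.752

Noncentrality parameter: δ = d / √(1/n₁ + 1/n₂) = 0.57 / √(1/33 + 1/76) = 2.7342
One-sided α = 0.02 → critical value z_{0.02} = 2.054.
Power = P(Z > 2.054 − δ) = Φ(0.680) = 0.7519.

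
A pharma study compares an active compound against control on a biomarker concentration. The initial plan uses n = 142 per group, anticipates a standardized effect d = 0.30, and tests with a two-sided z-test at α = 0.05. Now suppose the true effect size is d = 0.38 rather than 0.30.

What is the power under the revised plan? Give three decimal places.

With d = 0.38: δ = d·√(n/2) = 0.38 × √(142/2) = 3.2019. Critical value z_{0.025} = 1.960.
Revised power = Φ(δ − 1.960) + Φ(−δ − 1.960) = Φ(1.242) + Φ(-5.162) = 0.8929 + 0.0000 = 0.8929.

Power ≈ 0.893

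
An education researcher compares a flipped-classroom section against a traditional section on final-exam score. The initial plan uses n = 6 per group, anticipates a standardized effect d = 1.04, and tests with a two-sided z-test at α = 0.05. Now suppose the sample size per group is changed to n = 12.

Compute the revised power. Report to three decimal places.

With n = 12 per group: δ = d·√(n/2) = 1.04 × √(12/2) = 2.5475. Critical value z_{0.025} = 1.960.
Revised power = Φ(δ − 1.960) + Φ(−δ − 1.960) = Φ(0.588) + Φ(-4.507) = 0.7216 + 0.0000 = 0.7216.

Power ≈ 0.722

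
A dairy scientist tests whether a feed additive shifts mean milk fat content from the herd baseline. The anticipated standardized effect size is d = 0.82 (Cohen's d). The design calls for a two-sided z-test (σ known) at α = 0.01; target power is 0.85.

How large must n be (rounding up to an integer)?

n = 20

For power 0.85 need Φ(δ − z_{0.005}) = 0.85, so δ = z_{0.005} + z_{0.15} = 2.576 + 1.036 = 3.612.
(The Φ(−δ − z_{α/2}) term is vanishingly small for δ > 0 and is dropped in the standard sample-size formula.)
δ = d·√n ⇒ n = (δ/d)² = (3.612 / 0.82)² = 19.41.
Round up to the next whole unit.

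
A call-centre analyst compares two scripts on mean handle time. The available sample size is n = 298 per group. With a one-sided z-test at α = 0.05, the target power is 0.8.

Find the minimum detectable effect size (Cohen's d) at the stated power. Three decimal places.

Need Φ(δ − 1.645) = 0.8, so δ = 1.645 + 0.842 = 2.486.
δ = d·√(n/2) ⇒ d = δ/√(n/2) = 2.486/√(298/2) = 0.2037.

d ≈ 0.204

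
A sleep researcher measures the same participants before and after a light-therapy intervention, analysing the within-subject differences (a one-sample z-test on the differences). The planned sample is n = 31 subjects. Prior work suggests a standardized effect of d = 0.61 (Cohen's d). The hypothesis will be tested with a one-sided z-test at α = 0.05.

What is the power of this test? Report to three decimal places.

Noncentrality parameter: λ = d·√n = 0.61 × √31 = 3.3963
One-sided α = 0.05 → critical value z_{0.05} = 1.645.
Power = P(Z > 1.645 − λ) = Φ(1.751) = 0.9601.

Power ≈ 0.960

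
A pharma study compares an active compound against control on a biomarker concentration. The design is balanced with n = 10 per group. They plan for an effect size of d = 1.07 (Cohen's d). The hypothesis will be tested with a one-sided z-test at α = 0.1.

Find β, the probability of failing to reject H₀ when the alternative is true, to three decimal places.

Noncentrality parameter: λ = d·√(n/2) = 1.07 × √(10/2) = 2.3926
One-sided α = 0.1 → critical value z_{0.1} = 1.282.
Power = P(Z > 1.282 − λ) = Φ(1.111) = 0.8667.
Type II error: β = 1 − power = 1 − 0.8667 = 0.1333.

β ≈ 0.133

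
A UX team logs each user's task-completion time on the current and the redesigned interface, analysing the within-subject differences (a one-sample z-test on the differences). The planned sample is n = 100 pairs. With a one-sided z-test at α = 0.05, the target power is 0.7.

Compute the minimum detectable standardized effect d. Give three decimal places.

d ≈ 0.217

Required noncentrality: δ = z_{0.05} + z_{0.30} = 1.645 + 0.524 = 2.169.
δ = d·√n ⇒ d = δ/√n = 2.169/√100 = 0.2169.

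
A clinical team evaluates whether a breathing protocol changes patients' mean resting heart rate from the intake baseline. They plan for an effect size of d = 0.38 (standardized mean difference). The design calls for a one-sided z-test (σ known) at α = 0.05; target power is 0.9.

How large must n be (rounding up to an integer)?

For power 0.9 need Φ(δ − z_{0.05}) = 0.9, so δ = z_{0.05} + z_{0.10} = 1.645 + 1.282 = 2.926.
δ = d·√n ⇒ n = (δ/d)² = (2.926 / 0.38)² = 59.31.
Round up to the next whole unit.

n = 60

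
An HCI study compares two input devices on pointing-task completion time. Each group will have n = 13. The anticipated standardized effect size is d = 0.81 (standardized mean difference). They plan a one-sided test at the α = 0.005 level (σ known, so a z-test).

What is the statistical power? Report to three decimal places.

Noncentrality parameter: δ = d·√(n/2) = 0.81 × √(13/2) = 2.0651
One-sided α = 0.005 → critical value z_{0.005} = 2.576.
Power = Φ(δ − 2.576) = Φ(-0.511) = 0.3048.

Power ≈ 0.305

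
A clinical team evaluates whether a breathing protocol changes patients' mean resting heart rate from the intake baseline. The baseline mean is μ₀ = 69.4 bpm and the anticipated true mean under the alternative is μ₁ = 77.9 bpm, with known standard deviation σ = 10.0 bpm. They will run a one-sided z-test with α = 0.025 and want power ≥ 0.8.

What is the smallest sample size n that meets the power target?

n = 11

Standardized effect: d = |μ₁ − μ₀| / σ = |77.9 − 69.4| / 10.0 = 0.8500
Set Φ(δ − 1.960) = 0.8; then δ − 1.960 = Φ⁻¹(0.8) = 0.842, giving δ = 2.802.
δ = d·√n ⇒ n = (δ/d)² = (2.802 / 0.8500)² = 10.86.
Rounding up, n = 11.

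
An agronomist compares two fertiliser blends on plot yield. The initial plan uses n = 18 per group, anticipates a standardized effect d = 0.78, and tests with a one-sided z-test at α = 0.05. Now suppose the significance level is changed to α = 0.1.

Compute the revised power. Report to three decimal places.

Power ≈ 0.855

δ = d·√(n/2) = 0.78 × √(18/2) = 2.3400 (unchanged). New critical value: z_{0.1} = 1.282.
Revised power = P(Z > 1.282 − δ) = Φ(1.058) = 0.8551.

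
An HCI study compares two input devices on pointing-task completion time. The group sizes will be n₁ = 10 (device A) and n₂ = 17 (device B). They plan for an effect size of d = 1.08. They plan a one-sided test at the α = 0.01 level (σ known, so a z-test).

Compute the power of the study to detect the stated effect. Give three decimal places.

Noncentrality parameter: λ = d / √(1/n₁ + 1/n₂) = 1.08 / √(1/10 + 1/17) = 2.7100
One-sided α = 0.01 → critical value z_{0.01} = 2.326.
Power = P(Z > 2.326 − λ) = Φ(0.384) = 0.6494.

Power ≈ 0.649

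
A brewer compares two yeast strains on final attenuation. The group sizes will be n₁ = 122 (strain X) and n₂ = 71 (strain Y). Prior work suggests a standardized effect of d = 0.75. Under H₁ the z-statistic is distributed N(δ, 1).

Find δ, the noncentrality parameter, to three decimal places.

δ = d / √(1/n₁ + 1/n₂) = 0.75 / √(1/122 + 1/71) = 5.0245

δ ≈ 5.024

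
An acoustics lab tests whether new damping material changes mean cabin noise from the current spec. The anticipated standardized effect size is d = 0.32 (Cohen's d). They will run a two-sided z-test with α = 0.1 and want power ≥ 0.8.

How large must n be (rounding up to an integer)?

Set Φ(δ − 1.645) = 0.8; then δ − 1.645 = Φ⁻¹(0.8) = 0.842, giving δ = 2.486.
(Ignoring the negligible lower-tail rejection probability gives the usual closed-form inversion.)
δ = d·√n ⇒ n = (δ/d)² = (2.486 / 0.32)² = 60.38.
Round up to the next whole unit.

n = 61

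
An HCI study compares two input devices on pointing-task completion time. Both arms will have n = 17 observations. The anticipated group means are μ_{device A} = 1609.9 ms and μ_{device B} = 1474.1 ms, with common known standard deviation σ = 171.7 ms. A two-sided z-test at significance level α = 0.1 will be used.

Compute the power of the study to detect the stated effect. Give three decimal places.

Power ≈ 0.746

Standardized effect: d = |μ_{device A} − μ_{device B}| / σ = |1609.9 − 1474.1| / 171.7 = 0.7909
Noncentrality parameter: δ = d·√(n/2) = 0.7909 × √(17/2) = 2.3059
Critical value for a two-sided test at α = 0.1: z_{α/2} = 1.645.
Power = Φ(δ − 1.645) + Φ(−δ − 1.645) = Φ(0.661) + Φ(-3.951) = 0.7457 + 0.0000 = 0.7457.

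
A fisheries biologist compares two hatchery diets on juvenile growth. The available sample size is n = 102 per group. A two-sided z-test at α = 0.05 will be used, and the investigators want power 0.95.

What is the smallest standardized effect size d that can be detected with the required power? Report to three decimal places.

Required noncentrality: δ = z_{0.025} + z_{0.05} = 1.960 + 1.645 = 3.605.
(The second rejection-region term Φ(−δ − z_{α/2}) is negligible and dropped.)
δ = d·√(n/2) ⇒ d = δ/√(n/2) = 3.605/√(102/2) = 0.5048.

d ≈ 0.505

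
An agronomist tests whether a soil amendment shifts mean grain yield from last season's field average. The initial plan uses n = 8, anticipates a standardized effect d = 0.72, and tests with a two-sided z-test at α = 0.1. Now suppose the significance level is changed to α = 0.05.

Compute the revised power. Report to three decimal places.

Power ≈ 0.531

δ = d·√n = 0.72 × √8 = 2.0365 (unchanged). New critical value: z_{0.025} = 1.960.
Revised power = Φ(δ − 1.960) + Φ(−δ − 1.960) = Φ(0.077) + Φ(-3.996) = 0.5305 + 0.0000 = 0.5305.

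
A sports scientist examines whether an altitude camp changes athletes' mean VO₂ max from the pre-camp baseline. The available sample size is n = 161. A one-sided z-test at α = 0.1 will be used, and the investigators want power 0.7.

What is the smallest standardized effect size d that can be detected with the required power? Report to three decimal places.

Required noncentrality: δ = z_{0.1} + z_{0.30} = 1.282 + 0.524 = 1.806.
δ = d·√n ⇒ d = δ/√n = 1.806/√161 = 0.1423.

d ≈ 0.142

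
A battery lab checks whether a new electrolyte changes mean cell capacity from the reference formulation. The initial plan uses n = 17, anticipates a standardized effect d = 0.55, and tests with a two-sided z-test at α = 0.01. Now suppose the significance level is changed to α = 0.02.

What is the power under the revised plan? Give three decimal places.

δ = d·√n = 0.55 × √17 = 2.2677 (unchanged). New critical value: z_{0.01} = 2.326.
Revised power = Φ(δ − 2.326) + Φ(−δ − 2.326) = Φ(-0.059) + Φ(-4.594) = 0.4766 + 0.0000 = 0.4766.

Power ≈ 0.477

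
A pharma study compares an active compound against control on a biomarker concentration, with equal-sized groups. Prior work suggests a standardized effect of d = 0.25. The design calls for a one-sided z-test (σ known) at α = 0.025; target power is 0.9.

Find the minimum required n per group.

Set Φ(δ − 1.960) = 0.9; then δ − 1.960 = Φ⁻¹(0.9) = 1.282, giving δ = 3.242.
δ = d·√(n/2) ⇒ n = 2(δ/d)² = 2 × (3.242 / 0.25)² = 336.24.
Round up to the next whole unit.

n = 337 per group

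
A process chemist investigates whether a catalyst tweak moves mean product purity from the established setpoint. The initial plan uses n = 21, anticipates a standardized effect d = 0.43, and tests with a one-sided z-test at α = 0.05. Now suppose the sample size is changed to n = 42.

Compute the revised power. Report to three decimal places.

With n = 42: δ = d·√n = 0.43 × √42 = 2.7867. Critical value z_{0.05} = 1.645.
Revised power = P(Z > 1.645 − δ) = Φ(1.142) = 0.8732.

Power ≈ 0.873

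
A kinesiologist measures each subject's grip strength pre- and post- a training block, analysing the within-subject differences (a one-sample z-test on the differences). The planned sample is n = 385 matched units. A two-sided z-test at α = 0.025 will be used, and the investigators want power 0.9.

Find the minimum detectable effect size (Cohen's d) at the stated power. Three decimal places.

Required noncentrality: δ = z_{0.0125} + z_{0.10} = 2.241 + 1.282 = 3.523.
(The second rejection-region term Φ(−δ − z_{α/2}) is negligible and dropped.)
δ = d·√n ⇒ d = δ/√n = 3.523/√385 = 0.1795.

d ≈ 0.180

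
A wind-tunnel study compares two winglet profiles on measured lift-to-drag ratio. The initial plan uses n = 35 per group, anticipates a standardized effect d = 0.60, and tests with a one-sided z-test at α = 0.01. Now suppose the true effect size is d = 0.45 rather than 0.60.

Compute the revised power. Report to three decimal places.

With d = 0.45: δ = d·√(n/2) = 0.45 × √(35/2) = 1.8825. Critical value z_{0.01} = 2.326.
Revised power = Φ(δ − 2.326) = Φ(-0.444) = 0.3286.

Power ≈ 0.329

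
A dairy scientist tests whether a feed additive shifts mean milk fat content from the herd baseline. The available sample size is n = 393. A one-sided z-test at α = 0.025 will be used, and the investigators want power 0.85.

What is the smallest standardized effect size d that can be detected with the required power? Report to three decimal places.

d ≈ 0.151

Required noncentrality: δ = z_{0.025} + z_{0.15} = 1.960 + 1.036 = 2.996.
δ = d·√n ⇒ d = δ/√n = 2.996/√393 = 0.1511.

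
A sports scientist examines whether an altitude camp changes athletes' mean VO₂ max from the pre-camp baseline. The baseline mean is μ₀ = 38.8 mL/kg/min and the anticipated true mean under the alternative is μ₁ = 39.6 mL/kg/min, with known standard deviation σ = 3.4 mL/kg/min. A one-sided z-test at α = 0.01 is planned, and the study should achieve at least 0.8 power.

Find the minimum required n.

n = 182

Standardized effect: d = |μ₁ − μ₀| / σ = |39.6 − 38.8| / 3.4 = 0.2353
For power 0.8 need Φ(δ − z_{0.01}) = 0.8, so δ = z_{0.01} + z_{0.20} = 2.326 + 0.842 = 3.168.
δ = d·√n ⇒ n = (δ/d)² = (3.168 / 0.2353)² = 181.28.
Rounding up, n = 182.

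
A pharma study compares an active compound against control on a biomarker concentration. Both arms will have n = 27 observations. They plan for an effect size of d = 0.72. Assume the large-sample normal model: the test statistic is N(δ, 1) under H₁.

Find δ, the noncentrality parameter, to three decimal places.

δ = d·√(n/2) = 0.72 × √(27/2) = 2.6454

δ ≈ 2.645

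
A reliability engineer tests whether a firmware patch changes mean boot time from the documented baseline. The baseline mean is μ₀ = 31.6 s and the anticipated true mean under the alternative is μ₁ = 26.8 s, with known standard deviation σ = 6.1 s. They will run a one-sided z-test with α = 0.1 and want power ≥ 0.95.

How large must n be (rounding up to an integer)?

Standardized effect: d = |μ₁ − μ₀| / σ = |26.8 − 31.6| / 6.1 = 0.7869
For power 0.95 need Φ(δ − z_{0.1}) = 0.95, so δ = z_{0.1} + z_{0.05} = 1.282 + 1.645 = 2.926.
δ = d·√n ⇒ n = (δ/d)² = (2.926 / 0.7869)² = 13.83.
Rounding up, n = 14.

n = 14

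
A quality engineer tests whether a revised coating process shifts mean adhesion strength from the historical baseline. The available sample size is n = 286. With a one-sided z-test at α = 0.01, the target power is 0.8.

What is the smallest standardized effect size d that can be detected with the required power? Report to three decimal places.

d ≈ 0.187

Need Φ(δ − 2.326) = 0.8, so δ = 2.326 + 0.842 = 3.168.
δ = d·√n ⇒ d = δ/√n = 3.168/√286 = 0.1873.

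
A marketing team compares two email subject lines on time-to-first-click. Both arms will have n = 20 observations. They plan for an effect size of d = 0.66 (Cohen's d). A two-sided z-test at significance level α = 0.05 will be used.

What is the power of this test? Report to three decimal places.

Power ≈ 0.551

Noncentrality parameter: δ = d·√(n/2) = 0.66 × √(20/2) = 2.0871
Two-sided α = 0.05 → critical value z_{0.025} = 1.960.
Power = Φ(δ − 1.960) + Φ(−δ − 1.960) = Φ(0.127) + Φ(-4.047) = 0.5506 + 0.0000 = 0.5506.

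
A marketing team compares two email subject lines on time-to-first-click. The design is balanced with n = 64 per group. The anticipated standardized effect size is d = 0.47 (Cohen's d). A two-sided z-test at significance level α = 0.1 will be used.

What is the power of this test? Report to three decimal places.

Noncentrality parameter: λ = d·√(n/2) = 0.47 × √(64/2) = 2.6587
Two-sided α = 0.1 → critical value z_{0.05} = 1.645.
Power = Φ(λ − 1.645) + Φ(−λ − 1.645) = Φ(1.014) + Φ(-4.304) = 0.8447 + 0.0000 = 0.8447.

Power ≈ 0.845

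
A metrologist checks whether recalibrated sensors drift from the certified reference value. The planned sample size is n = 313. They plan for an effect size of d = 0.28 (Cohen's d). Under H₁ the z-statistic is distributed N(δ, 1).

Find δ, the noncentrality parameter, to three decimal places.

The noncentrality parameter scales effect size by the design's sample-size factor: δ = d·√n = 0.28 × √313 = 4.9537

δ ≈ 4.954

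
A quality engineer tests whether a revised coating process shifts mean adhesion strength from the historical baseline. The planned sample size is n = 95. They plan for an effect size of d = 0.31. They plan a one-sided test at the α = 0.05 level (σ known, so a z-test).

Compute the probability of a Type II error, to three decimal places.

Noncentrality parameter: δ = d·√n = 0.31 × √95 = 3.0215
One-sided α = 0.05 → critical value z_{0.05} = 1.645.
Power = P(Z > 1.645 − δ) = Φ(1.377) = 0.9157.
Type II error: β = 1 − power = 1 − 0.9157 = 0.0843.

β ≈ 0.084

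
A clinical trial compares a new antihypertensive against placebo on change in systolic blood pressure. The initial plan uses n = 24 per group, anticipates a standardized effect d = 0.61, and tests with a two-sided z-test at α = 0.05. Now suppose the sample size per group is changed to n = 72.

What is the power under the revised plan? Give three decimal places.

Power ≈ 0.955

With n = 72 per group: δ = d·√(n/2) = 0.61 × √(72/2) = 3.6600. Critical value z_{0.025} = 1.960.
Revised power = Φ(δ − 1.960) + Φ(−δ − 1.960) = Φ(1.700) + Φ(-5.620) = 0.9554 + 0.0000 = 0.9554.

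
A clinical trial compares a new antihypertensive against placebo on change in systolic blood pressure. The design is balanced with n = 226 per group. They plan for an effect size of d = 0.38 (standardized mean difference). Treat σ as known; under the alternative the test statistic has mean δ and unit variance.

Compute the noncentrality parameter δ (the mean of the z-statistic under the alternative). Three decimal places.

δ ≈ 4.039

The noncentrality parameter scales effect size by the design's sample-size factor: δ = d·√(n/2) = 0.38 × √(226/2) = 4.0395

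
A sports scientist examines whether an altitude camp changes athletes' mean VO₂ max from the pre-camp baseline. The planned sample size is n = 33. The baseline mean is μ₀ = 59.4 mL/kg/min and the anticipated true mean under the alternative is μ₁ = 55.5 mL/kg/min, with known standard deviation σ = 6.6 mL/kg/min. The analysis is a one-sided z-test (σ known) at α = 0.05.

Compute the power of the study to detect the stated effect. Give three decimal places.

Standardized effect: d = |μ₁ − μ₀| / σ = |55.5 − 59.4| / 6.6 = 0.5909
Noncentrality parameter: δ = d·√n = 0.5909 × √33 = 3.3945
One-sided α = 0.05 → critical value z_{0.05} = 1.645.
Power = Φ(δ − 1.645) = Φ(1.750) = 0.9599.

Power ≈ 0.960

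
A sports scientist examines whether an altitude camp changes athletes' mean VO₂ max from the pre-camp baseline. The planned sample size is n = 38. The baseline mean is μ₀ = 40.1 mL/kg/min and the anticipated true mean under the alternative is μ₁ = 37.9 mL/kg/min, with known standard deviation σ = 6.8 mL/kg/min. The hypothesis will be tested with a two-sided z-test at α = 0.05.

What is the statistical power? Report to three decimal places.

Power ≈ 0.514

Standardized effect: d = |μ₁ − μ₀| / σ = |37.9 − 40.1| / 6.8 = 0.3235
Noncentrality parameter: δ = d·√n = 0.3235 × √38 = 1.9944
Two-sided α = 0.05 → critical value z_{0.025} = 1.960.
Power = Φ(δ − 1.960) + Φ(−δ − 1.960) = Φ(0.034) + Φ(-3.954) = 0.5137 + 0.0000 = 0.5138.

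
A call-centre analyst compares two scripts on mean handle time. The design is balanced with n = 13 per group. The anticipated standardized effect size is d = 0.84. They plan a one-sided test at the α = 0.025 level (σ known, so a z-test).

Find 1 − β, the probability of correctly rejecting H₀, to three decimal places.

Power ≈ 0.572

Noncentrality parameter: δ = d·√(n/2) = 0.84 × √(13/2) = 2.1416
Critical value for a one-sided test at α = 0.025: z_α = 1.960.
Power = Φ(δ − 1.960) = Φ(0.182) = 0.5721.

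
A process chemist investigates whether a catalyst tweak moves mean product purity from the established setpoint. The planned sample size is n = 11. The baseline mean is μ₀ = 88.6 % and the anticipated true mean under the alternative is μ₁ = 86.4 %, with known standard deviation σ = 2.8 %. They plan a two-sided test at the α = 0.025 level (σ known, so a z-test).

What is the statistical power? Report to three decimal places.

Standardized effect: d = |μ₁ − μ₀| / σ = |86.4 − 88.6| / 2.8 = 0.7857
Noncentrality parameter: δ = d·√n = 0.7857 × √11 = 2.6059
Two-sided α = 0.025 → critical value z_{0.0125} = 2.241.
Power = Φ(δ − 2.241) + Φ(−δ − 2.241) = Φ(0.365) + Φ(-4.847) = 0.6423 + 0.0000 = 0.6423.

Power ≈ 0.642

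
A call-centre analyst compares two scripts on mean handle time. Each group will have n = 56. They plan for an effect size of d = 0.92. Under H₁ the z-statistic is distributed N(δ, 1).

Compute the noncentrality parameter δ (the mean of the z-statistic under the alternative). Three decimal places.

δ ≈ 4.868

δ = d·√(n/2) = 0.92 × √(56/2) = 4.8682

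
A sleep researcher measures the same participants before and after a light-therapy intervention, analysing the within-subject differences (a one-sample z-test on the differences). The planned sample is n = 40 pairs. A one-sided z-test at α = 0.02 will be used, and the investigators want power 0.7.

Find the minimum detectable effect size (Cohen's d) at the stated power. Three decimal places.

Required noncentrality: δ = z_{0.02} + z_{0.30} = 2.054 + 0.524 = 2.578.
δ = d·√n ⇒ d = δ/√n = 2.578/√40 = 0.4076.

d ≈ 0.408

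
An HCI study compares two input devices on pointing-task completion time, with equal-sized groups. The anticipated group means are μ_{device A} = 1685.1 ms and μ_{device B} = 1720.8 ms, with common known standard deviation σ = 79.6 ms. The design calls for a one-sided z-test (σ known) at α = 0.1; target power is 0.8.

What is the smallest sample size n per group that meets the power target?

Standardized effect: d = |μ_{device A} − μ_{device B}| / σ = |1685.1 − 1720.8| / 79.6 = 0.4485
Set Φ(δ − 1.282) = 0.8; then δ − 1.282 = Φ⁻¹(0.8) = 0.842, giving δ = 2.123.
δ = d·√(n/2) ⇒ n = 2(δ/d)² = 2 × (2.123 / 0.4485)² = 44.82.
Rounding up, n = 45 per group.

n = 45 per group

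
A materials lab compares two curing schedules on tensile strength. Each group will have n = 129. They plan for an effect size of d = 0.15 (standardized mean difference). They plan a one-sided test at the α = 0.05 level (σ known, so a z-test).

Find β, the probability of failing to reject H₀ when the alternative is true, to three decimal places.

β ≈ 0.670

Noncentrality parameter: δ = d·√(n/2) = 0.15 × √(129/2) = 1.2047
One-sided α = 0.05 → critical value z_{0.05} = 1.645.
Power = P(Z > 1.645 − δ) = Φ(-0.440) = 0.3299.
Type II error: β = 1 − power = 1 − 0.3299 = 0.6701.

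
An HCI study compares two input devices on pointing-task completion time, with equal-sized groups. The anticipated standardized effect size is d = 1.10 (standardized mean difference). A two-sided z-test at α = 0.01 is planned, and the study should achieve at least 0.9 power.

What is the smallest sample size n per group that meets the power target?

Set Φ(δ − 2.576) = 0.9; then δ − 2.576 = Φ⁻¹(0.9) = 1.282, giving δ = 3.857.
(Ignoring the negligible lower-tail rejection probability gives the usual closed-form inversion.)
δ = d·√(n/2) ⇒ n = 2(δ/d)² = 2 × (3.857 / 1.10)² = 24.59.
Round up to the next whole unit.

n = 25 per group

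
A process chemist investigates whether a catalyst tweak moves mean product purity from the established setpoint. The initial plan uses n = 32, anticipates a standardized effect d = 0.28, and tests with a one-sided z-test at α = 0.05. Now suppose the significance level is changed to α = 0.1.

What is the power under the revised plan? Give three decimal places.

δ = d·√n = 0.28 × √32 = 1.5839 (unchanged). New critical value: z_{0.1} = 1.282.
Revised power = P(Z > 1.282 − δ) = Φ(0.302) = 0.6188.

Power ≈ 0.619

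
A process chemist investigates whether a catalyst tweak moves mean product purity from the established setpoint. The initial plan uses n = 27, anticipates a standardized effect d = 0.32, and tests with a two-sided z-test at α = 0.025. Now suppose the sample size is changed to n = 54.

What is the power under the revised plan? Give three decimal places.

Power ≈ 0.544

With n = 54: δ = d·√n = 0.32 × √54 = 2.3515. Critical value z_{0.0125} = 2.241.
Revised power = Φ(δ − 2.241) + Φ(−δ − 2.241) = Φ(0.110) + Φ(-4.593) = 0.5438 + 0.0000 = 0.5438.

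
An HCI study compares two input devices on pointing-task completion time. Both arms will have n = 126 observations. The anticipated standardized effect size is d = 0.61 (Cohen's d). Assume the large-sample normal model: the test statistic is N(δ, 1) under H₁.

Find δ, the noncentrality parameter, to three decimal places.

The noncentrality parameter scales effect size by the design's sample-size factor: δ = d·√(n/2) = 0.61 × √(126/2) = 4.8417

δ ≈ 4.842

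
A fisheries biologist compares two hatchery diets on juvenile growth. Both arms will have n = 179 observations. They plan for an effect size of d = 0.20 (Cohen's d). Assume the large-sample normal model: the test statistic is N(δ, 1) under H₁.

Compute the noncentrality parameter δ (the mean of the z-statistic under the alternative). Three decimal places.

The noncentrality parameter scales effect size by the design's sample-size factor: δ = d·√(n/2) = 0.20 × √(179/2) = 1.8921

δ ≈ 1.892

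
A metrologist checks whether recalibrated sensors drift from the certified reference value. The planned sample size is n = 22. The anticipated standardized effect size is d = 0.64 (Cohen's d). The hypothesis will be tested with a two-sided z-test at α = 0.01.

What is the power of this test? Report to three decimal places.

Noncentrality parameter: δ = d·√n = 0.64 × √22 = 3.0019
Two-sided α = 0.01 → critical value z_{0.005} = 2.576.
Power = Φ(δ − 2.576) + Φ(−δ − 2.576) = Φ(0.426) + Φ(-5.578) = 0.6650 + 0.0000 = 0.6650.

Power ≈ 0.665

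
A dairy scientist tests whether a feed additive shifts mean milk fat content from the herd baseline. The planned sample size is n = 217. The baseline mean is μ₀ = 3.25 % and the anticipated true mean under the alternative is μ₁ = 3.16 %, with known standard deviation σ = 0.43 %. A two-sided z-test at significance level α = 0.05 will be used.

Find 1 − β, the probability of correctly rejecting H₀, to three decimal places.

Power ≈ 0.869

Standardized effect: d = |μ₁ − μ₀| / σ = |3.16 − 3.25| / 0.43 = 0.2093
Noncentrality parameter: δ = d·√n = 0.2093 × √217 = 3.0832
Critical value for a two-sided test at α = 0.05: z_{α/2} = 1.960.
Power = Φ(δ − 1.960) + Φ(−δ − 1.960) = Φ(1.123) + Φ(-5.043) = 0.8693 + 0.0000 = 0.8693.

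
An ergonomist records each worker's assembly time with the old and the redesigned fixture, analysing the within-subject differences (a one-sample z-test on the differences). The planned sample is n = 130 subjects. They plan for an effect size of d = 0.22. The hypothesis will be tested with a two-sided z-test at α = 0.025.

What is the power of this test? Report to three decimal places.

Noncentrality parameter: δ = d·√n = 0.22 × √130 = 2.5084
Two-sided α = 0.025 → critical value z_{0.0125} = 2.241.
Power = Φ(δ − 2.241) + Φ(−δ − 2.241) = Φ(0.267) + Φ(-4.750) = 0.6053 + 0.0000 = 0.6053.

Power ≈ 0.605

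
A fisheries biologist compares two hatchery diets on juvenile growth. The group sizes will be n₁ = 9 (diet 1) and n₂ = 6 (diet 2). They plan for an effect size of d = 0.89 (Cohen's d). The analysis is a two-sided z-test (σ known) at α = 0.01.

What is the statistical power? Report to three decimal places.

Power ≈ 0.188

Noncentrality parameter: δ = d / √(1/n₁ + 1/n₂) = 0.89 / √(1/9 + 1/6) = 1.6887
Critical value for a two-sided test at α = 0.01: z_{α/2} = 2.576.
Power = Φ(δ − 2.576) + Φ(−δ − 2.576) = Φ(-0.887) + Φ(-4.264) = 0.1875 + 0.0000 = 0.1875.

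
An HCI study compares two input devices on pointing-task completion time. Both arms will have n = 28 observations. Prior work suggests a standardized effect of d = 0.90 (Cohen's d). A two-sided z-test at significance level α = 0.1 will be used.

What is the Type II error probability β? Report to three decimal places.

Noncentrality parameter: δ = d·√(n/2) = 0.90 × √(28/2) = 3.3675
Critical value for a two-sided test at α = 0.1: z_{α/2} = 1.645.
Power = Φ(δ − 1.645) + Φ(−δ − 1.645) = Φ(1.723) + Φ(-5.012) = 0.9575 + 0.0000 = 0.9575.
Type II error: β = 1 − power = 1 − 0.9575 = 0.0425.

β ≈ 0.042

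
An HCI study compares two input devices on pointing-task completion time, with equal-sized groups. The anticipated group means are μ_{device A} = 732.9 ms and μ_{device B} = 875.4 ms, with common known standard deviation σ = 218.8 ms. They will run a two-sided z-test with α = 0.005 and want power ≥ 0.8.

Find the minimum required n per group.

n = 63 per group

Standardized effect: d = |μ_{device A} − μ_{device B}| / σ = |732.9 − 875.4| / 218.8 = 0.6513
For power 0.8 need Φ(δ − z_{0.0025}) = 0.8, so δ = z_{0.0025} + z_{0.20} = 2.807 + 0.842 = 3.649.
(For δ > 0 the lower-tail rejection region contributes negligibly to power, so the one-term inversion is standard.)
δ = d·√(n/2) ⇒ n = 2(δ/d)² = 2 × (3.649 / 0.6513)² = 62.77.
Rounding up, n = 63 per group.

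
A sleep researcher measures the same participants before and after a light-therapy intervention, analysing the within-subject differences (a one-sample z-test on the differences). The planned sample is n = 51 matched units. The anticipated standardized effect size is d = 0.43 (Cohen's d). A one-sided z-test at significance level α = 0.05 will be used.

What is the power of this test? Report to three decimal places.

Power ≈ 0.923

Noncentrality parameter: δ = d·√n = 0.43 × √51 = 3.0708
One-sided α = 0.05 → critical value z_{0.05} = 1.645.
Power = Φ(δ − 1.645) = Φ(1.426) = 0.9231.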